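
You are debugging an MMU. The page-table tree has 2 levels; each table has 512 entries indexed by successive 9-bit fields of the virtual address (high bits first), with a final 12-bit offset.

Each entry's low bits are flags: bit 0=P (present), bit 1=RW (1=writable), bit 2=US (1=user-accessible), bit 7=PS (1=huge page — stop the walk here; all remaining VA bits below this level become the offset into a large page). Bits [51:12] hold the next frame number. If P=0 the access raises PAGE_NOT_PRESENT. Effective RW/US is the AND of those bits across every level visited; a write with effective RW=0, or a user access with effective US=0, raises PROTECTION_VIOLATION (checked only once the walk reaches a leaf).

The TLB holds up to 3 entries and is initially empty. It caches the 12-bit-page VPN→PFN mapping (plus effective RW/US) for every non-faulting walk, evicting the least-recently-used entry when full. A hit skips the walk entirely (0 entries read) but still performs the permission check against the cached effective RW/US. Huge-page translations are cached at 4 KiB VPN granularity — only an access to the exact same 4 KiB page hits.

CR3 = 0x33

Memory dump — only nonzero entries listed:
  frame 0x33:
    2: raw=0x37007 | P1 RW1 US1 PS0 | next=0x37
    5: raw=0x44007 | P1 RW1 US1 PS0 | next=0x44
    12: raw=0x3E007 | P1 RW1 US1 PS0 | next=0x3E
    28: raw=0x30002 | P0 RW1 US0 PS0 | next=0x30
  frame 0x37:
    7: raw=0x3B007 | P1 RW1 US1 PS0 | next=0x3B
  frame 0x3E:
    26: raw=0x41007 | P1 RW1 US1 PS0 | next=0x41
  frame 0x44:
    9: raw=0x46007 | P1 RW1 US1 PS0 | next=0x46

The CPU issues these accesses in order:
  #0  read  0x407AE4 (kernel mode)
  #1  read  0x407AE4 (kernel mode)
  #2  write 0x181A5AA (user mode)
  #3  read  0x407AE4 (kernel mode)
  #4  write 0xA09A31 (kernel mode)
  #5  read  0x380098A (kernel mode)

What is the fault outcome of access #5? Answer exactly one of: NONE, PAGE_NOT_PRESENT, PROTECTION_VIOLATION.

Per-access translation:
#0 VA=0x407AE4 (r,kernel):
  L0 @0x33[2] → 0x37007  P=1,RW=1,US=1,PS=0
  L1 @0x37[7] → 0x3B007  P=1,RW=1,US=1,PS=0
  ⇒ phys 0x3BAE4  [2 reads]
#1 VA=0x407AE4 (r,kernel):
  TLB hit vpn=0x407 → PA=0x3BAE4
#2 VA=0x181A5AA (w,user):
  L0 @0x33[12] → 0x3E007  P=1,RW=1,US=1,PS=0
  L1 @0x3E[26] → 0x41007  P=1,RW=1,US=1,PS=0
  ⇒ phys 0x415AA  [2 reads]
#3 VA=0x407AE4 (r,kernel):
  TLB hit vpn=0x407 → PA=0x3BAE4
#4 VA=0xA09A31 (w,kernel):
  L0 @0x33[5] → 0x44007  P=1,RW=1,US=1,PS=0
  L1 @0x44[9] → 0x46007  P=1,RW=1,US=1,PS=0
  ⇒ phys 0x46A31  [2 reads]
#5 VA=0x380098A (r,kernel):
  L0 @0x33[28] → 0x30002  P=0,RW=1,US=0,PS=0
  → PAGE_NOT_PRESENT  (1 entries read)

Access #5 fault: PAGE_NOT_PRESENT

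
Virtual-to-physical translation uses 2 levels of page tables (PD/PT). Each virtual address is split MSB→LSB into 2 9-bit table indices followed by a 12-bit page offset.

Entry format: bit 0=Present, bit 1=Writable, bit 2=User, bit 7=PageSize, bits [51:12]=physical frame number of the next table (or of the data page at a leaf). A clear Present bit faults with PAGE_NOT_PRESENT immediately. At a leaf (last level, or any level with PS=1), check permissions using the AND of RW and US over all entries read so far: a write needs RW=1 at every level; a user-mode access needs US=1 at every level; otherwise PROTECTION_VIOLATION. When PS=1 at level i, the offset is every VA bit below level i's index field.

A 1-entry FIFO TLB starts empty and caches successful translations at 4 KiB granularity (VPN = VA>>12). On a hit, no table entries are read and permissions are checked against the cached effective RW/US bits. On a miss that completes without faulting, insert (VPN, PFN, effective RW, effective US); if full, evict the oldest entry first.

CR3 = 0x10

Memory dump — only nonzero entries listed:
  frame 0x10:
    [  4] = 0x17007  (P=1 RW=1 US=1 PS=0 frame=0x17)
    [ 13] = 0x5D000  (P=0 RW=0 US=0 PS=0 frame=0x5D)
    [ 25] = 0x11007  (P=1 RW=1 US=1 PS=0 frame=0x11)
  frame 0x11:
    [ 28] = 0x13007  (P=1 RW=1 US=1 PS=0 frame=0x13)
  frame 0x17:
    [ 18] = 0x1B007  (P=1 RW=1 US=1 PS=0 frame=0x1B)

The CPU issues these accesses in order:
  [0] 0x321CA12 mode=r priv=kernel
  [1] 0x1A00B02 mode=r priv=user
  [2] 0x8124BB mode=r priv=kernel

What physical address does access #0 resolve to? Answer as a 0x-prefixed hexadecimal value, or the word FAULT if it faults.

Per-access translation:
#0 VA=0x321CA12 (r,kernel):
  L0: frame=0x10 idx=25 entry=0x11007 [P=1 RW=1 US=1 PS=0]
  L1: frame=0x11 idx=28 entry=0x13007 [P=1 RW=1 US=1 PS=0]
  ✓ 0x13A12  — 2 lookups
#1 VA=0x1A00B02 (r,user):
  L0: frame=0x10 idx=13 entry=0x5D000 [P=0 RW=0 US=0 PS=0]
  ⇒ fault: PAGE_NOT_PRESENT  — 1 lookups
#2 VA=0x8124BB (r,kernel):
  L0: frame=0x10 idx=4 entry=0x17007 [P=1 RW=1 US=1 PS=0]
  L1: frame=0x17 idx=18 entry=0x1B007 [P=1 RW=1 US=1 PS=0]
  ✓ 0x1B4BB  — 2 lookups

Access #0 PA: 0x13A12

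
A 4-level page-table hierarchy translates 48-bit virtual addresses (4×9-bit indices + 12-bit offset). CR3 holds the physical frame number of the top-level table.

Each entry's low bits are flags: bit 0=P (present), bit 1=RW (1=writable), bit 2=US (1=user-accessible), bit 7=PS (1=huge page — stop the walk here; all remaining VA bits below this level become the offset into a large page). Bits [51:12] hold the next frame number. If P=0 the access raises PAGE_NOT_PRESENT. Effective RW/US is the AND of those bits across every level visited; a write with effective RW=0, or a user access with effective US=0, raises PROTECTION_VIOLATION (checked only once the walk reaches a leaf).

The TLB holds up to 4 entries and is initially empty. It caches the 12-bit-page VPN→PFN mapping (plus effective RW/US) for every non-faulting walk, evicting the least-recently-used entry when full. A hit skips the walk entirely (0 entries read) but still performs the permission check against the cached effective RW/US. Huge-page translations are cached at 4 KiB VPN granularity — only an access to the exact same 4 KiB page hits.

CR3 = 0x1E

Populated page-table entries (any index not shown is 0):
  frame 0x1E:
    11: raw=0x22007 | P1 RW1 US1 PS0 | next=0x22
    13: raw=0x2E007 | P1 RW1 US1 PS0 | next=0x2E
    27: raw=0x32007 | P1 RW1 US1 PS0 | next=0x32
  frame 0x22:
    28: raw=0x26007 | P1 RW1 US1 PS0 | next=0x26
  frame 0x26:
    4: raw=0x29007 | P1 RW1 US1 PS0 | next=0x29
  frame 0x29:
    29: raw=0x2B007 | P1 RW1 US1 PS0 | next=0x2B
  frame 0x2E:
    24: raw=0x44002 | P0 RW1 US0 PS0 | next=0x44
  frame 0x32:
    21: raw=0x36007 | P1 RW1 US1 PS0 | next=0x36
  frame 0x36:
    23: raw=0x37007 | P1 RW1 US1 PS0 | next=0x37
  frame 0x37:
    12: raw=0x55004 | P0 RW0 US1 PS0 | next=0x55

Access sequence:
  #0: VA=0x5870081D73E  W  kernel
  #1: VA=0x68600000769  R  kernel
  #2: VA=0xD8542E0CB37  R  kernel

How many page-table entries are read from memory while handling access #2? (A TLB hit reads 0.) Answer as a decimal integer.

Per-access translation:
#0 VA=0x5870081D73E (w,kernel):
  L0 @0x1E[11] → 0x22007  P=1,RW=1,US=1,PS=0
  L1 @0x22[28] → 0x26007  P=1,RW=1,US=1,PS=0
  L2 @0x26[4] → 0x29007  P=1,RW=1,US=1,PS=0
  L3 @0x29[29] → 0x2B007  P=1,RW=1,US=1,PS=0
  ✓ 0x2B73E  — 4 lookups
#1 VA=0x68600000769 (r,kernel):
  L0 @0x1E[13] → 0x2E007  P=1,RW=1,US=1,PS=0
  L1 @0x2E[24] → 0x44002  P=0,RW=1,US=0,PS=0
  → PAGE_NOT_PRESENT  (2 entries read)
#2 VA=0xD8542E0CB37 (r,kernel):
  L0 @0x1E[27] → 0x32007  P=1,RW=1,US=1,PS=0
  L1 @0x32[21] → 0x36007  P=1,RW=1,US=1,PS=0
  L2 @0x36[23] → 0x37007  P=1,RW=1,US=1,PS=0
  L3 @0x37[12] → 0x55004  P=0,RW=0,US=1,PS=0
  → PAGE_NOT_PRESENT  (4 entries read)

Entries read for #2: 4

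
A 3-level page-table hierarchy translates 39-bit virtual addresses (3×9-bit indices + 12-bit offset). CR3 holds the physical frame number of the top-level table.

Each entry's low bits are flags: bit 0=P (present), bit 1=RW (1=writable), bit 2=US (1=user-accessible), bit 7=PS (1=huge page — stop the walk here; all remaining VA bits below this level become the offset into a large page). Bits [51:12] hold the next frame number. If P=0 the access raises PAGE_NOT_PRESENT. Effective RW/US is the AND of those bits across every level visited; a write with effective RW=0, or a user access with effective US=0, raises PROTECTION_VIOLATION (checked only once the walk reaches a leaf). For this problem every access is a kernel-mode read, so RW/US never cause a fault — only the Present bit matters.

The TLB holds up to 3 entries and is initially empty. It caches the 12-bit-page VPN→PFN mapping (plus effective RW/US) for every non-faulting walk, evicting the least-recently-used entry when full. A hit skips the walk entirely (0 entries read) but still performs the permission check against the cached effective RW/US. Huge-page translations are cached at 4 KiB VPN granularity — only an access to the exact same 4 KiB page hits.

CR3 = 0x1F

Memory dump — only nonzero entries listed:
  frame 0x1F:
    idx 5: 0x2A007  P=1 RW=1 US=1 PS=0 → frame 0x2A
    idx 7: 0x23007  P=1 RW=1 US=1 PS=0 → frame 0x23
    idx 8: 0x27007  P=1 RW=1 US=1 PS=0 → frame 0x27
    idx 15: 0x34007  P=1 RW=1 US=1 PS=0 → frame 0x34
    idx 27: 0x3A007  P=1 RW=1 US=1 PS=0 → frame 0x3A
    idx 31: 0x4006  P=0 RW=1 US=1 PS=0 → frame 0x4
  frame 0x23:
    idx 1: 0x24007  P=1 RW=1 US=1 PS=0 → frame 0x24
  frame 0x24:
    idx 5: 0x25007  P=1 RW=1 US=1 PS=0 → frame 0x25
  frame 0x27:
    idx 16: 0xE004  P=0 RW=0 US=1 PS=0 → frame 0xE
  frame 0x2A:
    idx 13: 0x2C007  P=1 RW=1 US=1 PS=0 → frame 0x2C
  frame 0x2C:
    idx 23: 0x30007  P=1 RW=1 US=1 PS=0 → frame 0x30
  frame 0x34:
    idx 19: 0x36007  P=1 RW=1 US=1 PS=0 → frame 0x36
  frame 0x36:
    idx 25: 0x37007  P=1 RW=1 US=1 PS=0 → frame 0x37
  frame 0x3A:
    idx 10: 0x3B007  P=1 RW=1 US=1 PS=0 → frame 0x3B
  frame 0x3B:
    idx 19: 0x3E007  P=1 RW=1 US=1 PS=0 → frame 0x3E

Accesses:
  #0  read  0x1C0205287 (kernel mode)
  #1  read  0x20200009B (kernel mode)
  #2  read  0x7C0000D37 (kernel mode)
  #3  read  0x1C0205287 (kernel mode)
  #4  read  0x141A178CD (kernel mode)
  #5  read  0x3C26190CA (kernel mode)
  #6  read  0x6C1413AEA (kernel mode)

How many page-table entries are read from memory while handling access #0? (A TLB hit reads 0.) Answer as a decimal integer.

Walk each access:
#0 VA=0x1C0205287 (r,kernel):
  lvl0: tbl 0x1F, slot 7 ⇒ 0x23007 (P1/RW1/US1/PS0)
  lvl1: tbl 0x23, slot 1 ⇒ 0x24007 (P1/RW1/US1/PS0)
  lvl2: tbl 0x24, slot 5 ⇒ 0x25007 (P1/RW1/US1/PS0)
  ✓ 0x25287  — 3 lookups
#1 VA=0x20200009B (r,kernel):
  lvl0: tbl 0x1F, slot 8 ⇒ 0x27007 (P1/RW1/US1/PS0)
  lvl1: tbl 0x27, slot 16 ⇒ 0xE004 (P0/RW0/US1/PS0)
  → PAGE_NOT_PRESENT  (2 entries read)
#2 VA=0x7C0000D37 (r,kernel):
  lvl0: tbl 0x1F, slot 31 ⇒ 0x4006 (P0/RW1/US1/PS0)
  → PAGE_NOT_PRESENT  (1 entries read)
#3 VA=0x1C0205287 (r,kernel):
  TLB hit vpn=0x1C0205 → PA=0x25287
#4 VA=0x141A178CD (r,kernel):
  lvl0: tbl 0x1F, slot 5 ⇒ 0x2A007 (P1/RW1/US1/PS0)
  lvl1: tbl 0x2A, slot 13 ⇒ 0x2C007 (P1/RW1/US1/PS0)
  lvl2: tbl 0x2C, slot 23 ⇒ 0x30007 (P1/RW1/US1/PS0)
  ✓ 0x308CD  — 3 lookups
#5 VA=0x3C26190CA (r,kernel):
  lvl0: tbl 0x1F, slot 15 ⇒ 0x34007 (P1/RW1/US1/PS0)
  lvl1: tbl 0x34, slot 19 ⇒ 0x36007 (P1/RW1/US1/PS0)
  lvl2: tbl 0x36, slot 25 ⇒ 0x37007 (P1/RW1/US1/PS0)
  ✓ 0x370CA  — 3 lookups
#6 VA=0x6C1413AEA (r,kernel):
  lvl0: tbl 0x1F, slot 27 ⇒ 0x3A007 (P1/RW1/US1/PS0)
  lvl1: tbl 0x3A, slot 10 ⇒ 0x3B007 (P1/RW1/US1/PS0)
  lvl2: tbl 0x3B, slot 19 ⇒ 0x3E007 (P1/RW1/US1/PS0)
  ✓ 0x3EAEA  — 3 lookups

Entries read for #0: 3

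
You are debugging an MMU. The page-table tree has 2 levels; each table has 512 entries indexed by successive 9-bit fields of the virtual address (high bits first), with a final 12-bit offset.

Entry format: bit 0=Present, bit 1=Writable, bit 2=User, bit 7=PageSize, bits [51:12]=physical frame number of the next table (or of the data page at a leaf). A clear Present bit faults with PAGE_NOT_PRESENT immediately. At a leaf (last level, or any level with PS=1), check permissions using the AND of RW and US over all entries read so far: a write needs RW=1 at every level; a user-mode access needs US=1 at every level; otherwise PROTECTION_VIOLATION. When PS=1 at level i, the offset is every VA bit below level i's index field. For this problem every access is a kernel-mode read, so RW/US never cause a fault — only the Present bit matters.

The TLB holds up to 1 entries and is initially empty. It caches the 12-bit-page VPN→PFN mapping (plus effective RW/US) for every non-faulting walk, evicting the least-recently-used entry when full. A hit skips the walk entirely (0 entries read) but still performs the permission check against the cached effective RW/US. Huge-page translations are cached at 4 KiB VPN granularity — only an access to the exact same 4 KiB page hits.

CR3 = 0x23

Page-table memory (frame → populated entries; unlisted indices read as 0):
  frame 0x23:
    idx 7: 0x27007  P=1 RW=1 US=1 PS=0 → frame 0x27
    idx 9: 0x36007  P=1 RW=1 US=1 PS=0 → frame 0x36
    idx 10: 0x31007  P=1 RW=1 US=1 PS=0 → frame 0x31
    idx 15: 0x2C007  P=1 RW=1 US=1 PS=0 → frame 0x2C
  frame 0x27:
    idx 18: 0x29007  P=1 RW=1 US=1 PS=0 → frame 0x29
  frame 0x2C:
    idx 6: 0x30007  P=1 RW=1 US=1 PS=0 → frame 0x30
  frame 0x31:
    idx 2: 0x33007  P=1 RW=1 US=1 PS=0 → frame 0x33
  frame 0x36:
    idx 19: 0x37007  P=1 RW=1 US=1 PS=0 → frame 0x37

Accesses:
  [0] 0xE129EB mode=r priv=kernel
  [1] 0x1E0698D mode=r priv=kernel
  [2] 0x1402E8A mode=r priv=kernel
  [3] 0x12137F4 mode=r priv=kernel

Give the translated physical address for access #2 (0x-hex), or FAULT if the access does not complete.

Walk each access:
#0 VA=0xE129EB (r,kernel):
  L0: frame=0x23 idx=7 entry=0x27007 [P=1 RW=1 US=1 PS=0]
  L1: frame=0x27 idx=18 entry=0x29007 [P=1 RW=1 US=1 PS=0]
  → PA=0x299EB  (2 entries read)
#1 VA=0x1E0698D (r,kernel):
  L0: frame=0x23 idx=15 entry=0x2C007 [P=1 RW=1 US=1 PS=0]
  L1: frame=0x2C idx=6 entry=0x30007 [P=1 RW=1 US=1 PS=0]
  → PA=0x3098D  (2 entries read)
#2 VA=0x1402E8A (r,kernel):
  L0: frame=0x23 idx=10 entry=0x31007 [P=1 RW=1 US=1 PS=0]
  L1: frame=0x31 idx=2 entry=0x33007 [P=1 RW=1 US=1 PS=0]
  → PA=0x33E8A  (2 entries read)
#3 VA=0x12137F4 (r,kernel):
  L0: frame=0x23 idx=9 entry=0x36007 [P=1 RW=1 US=1 PS=0]
  L1: frame=0x36 idx=19 entry=0x37007 [P=1 RW=1 US=1 PS=0]
  → PA=0x377F4  (2 entries read)

Access #2 PA: 0x33E8A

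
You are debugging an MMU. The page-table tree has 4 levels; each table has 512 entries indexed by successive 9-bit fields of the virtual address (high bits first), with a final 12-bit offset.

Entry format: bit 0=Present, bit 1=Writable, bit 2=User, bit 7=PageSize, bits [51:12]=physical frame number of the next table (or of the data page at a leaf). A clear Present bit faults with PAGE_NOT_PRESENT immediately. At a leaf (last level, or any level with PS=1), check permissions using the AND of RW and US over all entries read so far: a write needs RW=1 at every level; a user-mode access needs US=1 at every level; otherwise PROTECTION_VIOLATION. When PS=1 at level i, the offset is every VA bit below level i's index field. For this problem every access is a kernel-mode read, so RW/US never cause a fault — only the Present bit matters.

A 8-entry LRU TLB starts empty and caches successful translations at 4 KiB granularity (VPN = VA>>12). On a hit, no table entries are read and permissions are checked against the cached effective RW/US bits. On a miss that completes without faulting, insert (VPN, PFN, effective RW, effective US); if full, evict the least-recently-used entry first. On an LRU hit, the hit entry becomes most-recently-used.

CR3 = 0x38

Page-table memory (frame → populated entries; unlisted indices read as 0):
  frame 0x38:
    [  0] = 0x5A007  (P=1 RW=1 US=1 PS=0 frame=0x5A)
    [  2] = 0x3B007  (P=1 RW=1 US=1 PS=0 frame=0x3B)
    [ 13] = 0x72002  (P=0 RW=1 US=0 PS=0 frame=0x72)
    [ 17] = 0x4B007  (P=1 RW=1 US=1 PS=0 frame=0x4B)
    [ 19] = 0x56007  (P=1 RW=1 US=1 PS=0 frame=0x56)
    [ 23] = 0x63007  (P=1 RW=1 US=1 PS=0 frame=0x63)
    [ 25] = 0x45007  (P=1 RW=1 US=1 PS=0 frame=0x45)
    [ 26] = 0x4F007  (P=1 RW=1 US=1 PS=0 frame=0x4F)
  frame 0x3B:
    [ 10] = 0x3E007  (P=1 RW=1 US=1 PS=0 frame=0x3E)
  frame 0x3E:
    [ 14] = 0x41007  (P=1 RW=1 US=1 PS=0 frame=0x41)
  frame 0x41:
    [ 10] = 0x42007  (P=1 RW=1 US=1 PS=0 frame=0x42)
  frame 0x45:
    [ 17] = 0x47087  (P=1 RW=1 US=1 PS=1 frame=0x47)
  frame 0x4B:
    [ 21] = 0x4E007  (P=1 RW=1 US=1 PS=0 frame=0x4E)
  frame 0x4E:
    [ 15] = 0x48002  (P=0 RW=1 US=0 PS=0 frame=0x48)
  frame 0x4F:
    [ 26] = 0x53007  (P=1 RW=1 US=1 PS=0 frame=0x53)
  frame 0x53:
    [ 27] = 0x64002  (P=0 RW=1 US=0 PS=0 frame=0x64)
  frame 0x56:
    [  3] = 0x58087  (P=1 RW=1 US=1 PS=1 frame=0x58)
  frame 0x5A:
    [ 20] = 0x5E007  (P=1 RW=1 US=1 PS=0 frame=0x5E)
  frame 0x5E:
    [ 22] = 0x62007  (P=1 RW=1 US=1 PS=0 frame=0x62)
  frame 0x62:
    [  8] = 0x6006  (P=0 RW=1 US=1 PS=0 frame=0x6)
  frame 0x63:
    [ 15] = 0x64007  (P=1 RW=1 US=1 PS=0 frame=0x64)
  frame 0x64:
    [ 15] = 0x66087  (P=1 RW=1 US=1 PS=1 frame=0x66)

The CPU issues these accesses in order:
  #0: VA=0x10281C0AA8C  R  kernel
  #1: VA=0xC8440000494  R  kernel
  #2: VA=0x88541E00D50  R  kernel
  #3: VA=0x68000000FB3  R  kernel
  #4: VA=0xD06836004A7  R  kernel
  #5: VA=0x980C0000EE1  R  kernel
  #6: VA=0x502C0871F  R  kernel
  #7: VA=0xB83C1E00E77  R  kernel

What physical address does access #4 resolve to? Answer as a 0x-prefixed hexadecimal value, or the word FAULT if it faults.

Trace:
#0 VA=0x10281C0AA8C (r,kernel):
  L0 @0x38[2] → 0x3B007  P=1,RW=1,US=1,PS=0
  L1 @0x3B[10] → 0x3E007  P=1,RW=1,US=1,PS=0
  L2 @0x3E[14] → 0x41007  P=1,RW=1,US=1,PS=0
  L3 @0x41[10] → 0x42007  P=1,RW=1,US=1,PS=0
  → PA=0x42A8C  (4 entries read)
#1 VA=0xC8440000494 (r,kernel):
  L0 @0x38[25] → 0x45007  P=1,RW=1,US=1,PS=0
  L1 @0x45[17] → 0x47087  P=1,RW=1,US=1,PS=1
  → PA=0x47494 (huge @L1)  (2 entries read)
#2 VA=0x88541E00D50 (r,kernel):
  L0 @0x38[17] → 0x4B007  P=1,RW=1,US=1,PS=0
  L1 @0x4B[21] → 0x4E007  P=1,RW=1,US=1,PS=0
  L2 @0x4E[15] → 0x48002  P=0,RW=1,US=0,PS=0
  ⇒ fault: PAGE_NOT_PRESENT  — 3 lookups
#3 VA=0x68000000FB3 (r,kernel):
  L0 @0x38[13] → 0x72002  P=0,RW=1,US=0,PS=0
  ⇒ fault: PAGE_NOT_PRESENT  — 1 lookups
#4 VA=0xD06836004A7 (r,kernel):
  L0 @0x38[26] → 0x4F007  P=1,RW=1,US=1,PS=0
  L1 @0x4F[26] → 0x53007  P=1,RW=1,US=1,PS=0
  L2 @0x53[27] → 0x64002  P=0,RW=1,US=0,PS=0
  ⇒ fault: PAGE_NOT_PRESENT  — 3 lookups
#5 VA=0x980C0000EE1 (r,kernel):
  L0 @0x38[19] → 0x56007  P=1,RW=1,US=1,PS=0
  L1 @0x56[3] → 0x58087  P=1,RW=1,US=1,PS=1
  → PA=0x58EE1 (huge @L1)  (2 entries read)
#6 VA=0x502C0871F (r,kernel):
  L0 @0x38[0] → 0x5A007  P=1,RW=1,US=1,PS=0
  L1 @0x5A[20] → 0x5E007  P=1,RW=1,US=1,PS=0
  L2 @0x5E[22] → 0x62007  P=1,RW=1,US=1,PS=0
  L3 @0x62[8] → 0x6006  P=0,RW=1,US=1,PS=0
  ⇒ fault: PAGE_NOT_PRESENT  — 4 lookups
#7 VA=0xB83C1E00E77 (r,kernel):
  L0 @0x38[23] → 0x63007  P=1,RW=1,US=1,PS=0
  L1 @0x63[15] → 0x64007  P=1,RW=1,US=1,PS=0
  L2 @0x64[15] → 0x66087  P=1,RW=1,US=1,PS=1
  → PA=0x66E77 (huge @L2)  (3 entries read)

Access #4 PA: FAULT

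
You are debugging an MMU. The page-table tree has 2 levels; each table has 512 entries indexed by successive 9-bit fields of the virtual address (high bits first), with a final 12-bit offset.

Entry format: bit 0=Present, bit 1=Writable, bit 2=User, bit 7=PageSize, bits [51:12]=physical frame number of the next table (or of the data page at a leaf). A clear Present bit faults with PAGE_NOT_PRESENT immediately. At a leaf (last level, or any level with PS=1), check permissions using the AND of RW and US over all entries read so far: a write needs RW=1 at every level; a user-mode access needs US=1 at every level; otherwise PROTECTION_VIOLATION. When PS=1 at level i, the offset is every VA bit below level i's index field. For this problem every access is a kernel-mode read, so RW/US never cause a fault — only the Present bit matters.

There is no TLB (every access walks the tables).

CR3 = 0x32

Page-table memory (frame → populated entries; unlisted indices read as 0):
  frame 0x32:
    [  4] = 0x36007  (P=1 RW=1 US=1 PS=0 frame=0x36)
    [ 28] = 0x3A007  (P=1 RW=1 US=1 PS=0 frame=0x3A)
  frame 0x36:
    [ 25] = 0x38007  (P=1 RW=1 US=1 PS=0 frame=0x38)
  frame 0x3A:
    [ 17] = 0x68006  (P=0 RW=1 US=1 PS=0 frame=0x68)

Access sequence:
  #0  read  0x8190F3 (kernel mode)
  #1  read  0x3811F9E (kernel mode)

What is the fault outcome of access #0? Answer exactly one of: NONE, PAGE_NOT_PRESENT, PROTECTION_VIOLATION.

Walk each access:
#0 VA=0x8190F3 (r,kernel):
  lvl0: tbl 0x32, slot 4 ⇒ 0x36007 (P1/RW1/US1/PS0)
  lvl1: tbl 0x36, slot 25 ⇒ 0x38007 (P1/RW1/US1/PS0)
  → PA=0x380F3  (2 entries read)
#1 VA=0x3811F9E (r,kernel):
  lvl0: tbl 0x32, slot 28 ⇒ 0x3A007 (P1/RW1/US1/PS0)
  lvl1: tbl 0x3A, slot 17 ⇒ 0x68006 (P0/RW1/US1/PS0)
  ✗ PAGE_NOT_PRESENT  [2 reads]

Access #0 fault: NONE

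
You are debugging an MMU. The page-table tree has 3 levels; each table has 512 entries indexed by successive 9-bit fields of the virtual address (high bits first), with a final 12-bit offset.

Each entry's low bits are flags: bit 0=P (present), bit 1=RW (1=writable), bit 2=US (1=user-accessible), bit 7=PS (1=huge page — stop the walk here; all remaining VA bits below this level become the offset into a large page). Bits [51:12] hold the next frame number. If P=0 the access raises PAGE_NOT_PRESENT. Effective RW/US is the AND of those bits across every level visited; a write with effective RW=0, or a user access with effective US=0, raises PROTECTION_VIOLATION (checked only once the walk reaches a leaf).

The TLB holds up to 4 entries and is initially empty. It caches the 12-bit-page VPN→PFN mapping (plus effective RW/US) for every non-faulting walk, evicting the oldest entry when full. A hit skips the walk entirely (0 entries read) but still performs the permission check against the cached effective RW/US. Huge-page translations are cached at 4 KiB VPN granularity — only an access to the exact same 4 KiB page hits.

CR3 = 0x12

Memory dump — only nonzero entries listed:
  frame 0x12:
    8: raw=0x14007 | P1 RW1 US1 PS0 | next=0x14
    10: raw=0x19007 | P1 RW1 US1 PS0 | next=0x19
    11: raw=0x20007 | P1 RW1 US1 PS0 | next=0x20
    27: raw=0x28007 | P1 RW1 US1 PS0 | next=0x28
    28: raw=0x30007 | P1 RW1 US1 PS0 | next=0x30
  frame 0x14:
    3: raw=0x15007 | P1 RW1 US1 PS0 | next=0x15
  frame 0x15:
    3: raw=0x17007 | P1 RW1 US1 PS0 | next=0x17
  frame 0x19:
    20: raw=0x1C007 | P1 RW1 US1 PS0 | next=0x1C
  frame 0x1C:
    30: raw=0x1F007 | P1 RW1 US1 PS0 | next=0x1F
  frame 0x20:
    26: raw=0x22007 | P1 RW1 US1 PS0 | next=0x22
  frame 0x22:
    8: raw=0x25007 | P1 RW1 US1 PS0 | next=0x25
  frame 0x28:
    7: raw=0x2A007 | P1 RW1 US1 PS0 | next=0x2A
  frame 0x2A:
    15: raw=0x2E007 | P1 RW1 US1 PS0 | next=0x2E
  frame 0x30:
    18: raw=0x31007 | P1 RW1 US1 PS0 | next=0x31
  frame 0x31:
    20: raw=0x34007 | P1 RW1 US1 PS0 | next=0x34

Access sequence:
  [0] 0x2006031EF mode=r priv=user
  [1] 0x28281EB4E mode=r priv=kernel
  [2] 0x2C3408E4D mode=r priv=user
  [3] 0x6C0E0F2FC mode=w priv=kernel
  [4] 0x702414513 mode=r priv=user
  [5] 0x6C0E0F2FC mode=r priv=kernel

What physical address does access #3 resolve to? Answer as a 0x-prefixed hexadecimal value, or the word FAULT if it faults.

Walk each access:
#0 VA=0x2006031EF (r,user):
  L0 @0x12[8] → 0x14007  P=1,RW=1,US=1,PS=0
  L1 @0x14[3] → 0x15007  P=1,RW=1,US=1,PS=0
  L2 @0x15[3] → 0x17007  P=1,RW=1,US=1,PS=0
  ✓ 0x171EF  — 3 lookups
#1 VA=0x28281EB4E (r,kernel):
  L0 @0x12[10] → 0x19007  P=1,RW=1,US=1,PS=0
  L1 @0x19[20] → 0x1C007  P=1,RW=1,US=1,PS=0
  L2 @0x1C[30] → 0x1F007  P=1,RW=1,US=1,PS=0
  ✓ 0x1FB4E  — 3 lookups
#2 VA=0x2C3408E4D (r,user):
  L0 @0x12[11] → 0x20007  P=1,RW=1,US=1,PS=0
  L1 @0x20[26] → 0x22007  P=1,RW=1,US=1,PS=0
  L2 @0x22[8] → 0x25007  P=1,RW=1,US=1,PS=0
  ✓ 0x25E4D  — 3 lookups
#3 VA=0x6C0E0F2FC (w,kernel):
  L0 @0x12[27] → 0x28007  P=1,RW=1,US=1,PS=0
  L1 @0x28[7] → 0x2A007  P=1,RW=1,US=1,PS=0
  L2 @0x2A[15] → 0x2E007  P=1,RW=1,US=1,PS=0
  ✓ 0x2E2FC  — 3 lookups
#4 VA=0x702414513 (r,user):
  L0 @0x12[28] → 0x30007  P=1,RW=1,US=1,PS=0
  L1 @0x30[18] → 0x31007  P=1,RW=1,US=1,PS=0
  L2 @0x31[20] → 0x34007  P=1,RW=1,US=1,PS=0
  ✓ 0x34513  — 3 lookups
#5 VA=0x6C0E0F2FC (r,kernel):
  TLB hit vpn=0x6C0E0F → PA=0x2E2FC

Access #3 PA: 0x2E2FC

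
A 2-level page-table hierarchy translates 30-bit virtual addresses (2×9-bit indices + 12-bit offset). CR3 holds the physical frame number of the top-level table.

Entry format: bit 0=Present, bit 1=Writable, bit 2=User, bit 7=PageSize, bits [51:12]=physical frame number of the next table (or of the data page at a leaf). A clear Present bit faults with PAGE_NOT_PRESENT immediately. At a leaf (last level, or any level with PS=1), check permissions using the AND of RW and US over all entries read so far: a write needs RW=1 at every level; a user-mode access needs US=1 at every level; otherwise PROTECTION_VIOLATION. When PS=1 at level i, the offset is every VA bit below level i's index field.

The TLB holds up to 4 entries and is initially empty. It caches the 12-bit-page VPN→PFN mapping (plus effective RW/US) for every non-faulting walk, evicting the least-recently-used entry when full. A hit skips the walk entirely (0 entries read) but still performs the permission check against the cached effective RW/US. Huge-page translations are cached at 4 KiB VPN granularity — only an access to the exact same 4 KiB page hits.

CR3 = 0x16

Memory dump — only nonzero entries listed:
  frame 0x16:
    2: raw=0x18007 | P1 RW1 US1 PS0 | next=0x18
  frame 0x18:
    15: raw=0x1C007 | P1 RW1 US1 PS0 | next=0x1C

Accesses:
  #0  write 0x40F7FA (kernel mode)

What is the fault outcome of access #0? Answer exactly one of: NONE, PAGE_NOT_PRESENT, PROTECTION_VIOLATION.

Trace:
#0 VA=0x40F7FA (w,kernel):
  L0 @0x16[2] → 0x18007  P=1,RW=1,US=1,PS=0
  L1 @0x18[15] → 0x1C007  P=1,RW=1,US=1,PS=0
  ⇒ phys 0x1C7FA  [2 reads]

Access #0 fault: NONE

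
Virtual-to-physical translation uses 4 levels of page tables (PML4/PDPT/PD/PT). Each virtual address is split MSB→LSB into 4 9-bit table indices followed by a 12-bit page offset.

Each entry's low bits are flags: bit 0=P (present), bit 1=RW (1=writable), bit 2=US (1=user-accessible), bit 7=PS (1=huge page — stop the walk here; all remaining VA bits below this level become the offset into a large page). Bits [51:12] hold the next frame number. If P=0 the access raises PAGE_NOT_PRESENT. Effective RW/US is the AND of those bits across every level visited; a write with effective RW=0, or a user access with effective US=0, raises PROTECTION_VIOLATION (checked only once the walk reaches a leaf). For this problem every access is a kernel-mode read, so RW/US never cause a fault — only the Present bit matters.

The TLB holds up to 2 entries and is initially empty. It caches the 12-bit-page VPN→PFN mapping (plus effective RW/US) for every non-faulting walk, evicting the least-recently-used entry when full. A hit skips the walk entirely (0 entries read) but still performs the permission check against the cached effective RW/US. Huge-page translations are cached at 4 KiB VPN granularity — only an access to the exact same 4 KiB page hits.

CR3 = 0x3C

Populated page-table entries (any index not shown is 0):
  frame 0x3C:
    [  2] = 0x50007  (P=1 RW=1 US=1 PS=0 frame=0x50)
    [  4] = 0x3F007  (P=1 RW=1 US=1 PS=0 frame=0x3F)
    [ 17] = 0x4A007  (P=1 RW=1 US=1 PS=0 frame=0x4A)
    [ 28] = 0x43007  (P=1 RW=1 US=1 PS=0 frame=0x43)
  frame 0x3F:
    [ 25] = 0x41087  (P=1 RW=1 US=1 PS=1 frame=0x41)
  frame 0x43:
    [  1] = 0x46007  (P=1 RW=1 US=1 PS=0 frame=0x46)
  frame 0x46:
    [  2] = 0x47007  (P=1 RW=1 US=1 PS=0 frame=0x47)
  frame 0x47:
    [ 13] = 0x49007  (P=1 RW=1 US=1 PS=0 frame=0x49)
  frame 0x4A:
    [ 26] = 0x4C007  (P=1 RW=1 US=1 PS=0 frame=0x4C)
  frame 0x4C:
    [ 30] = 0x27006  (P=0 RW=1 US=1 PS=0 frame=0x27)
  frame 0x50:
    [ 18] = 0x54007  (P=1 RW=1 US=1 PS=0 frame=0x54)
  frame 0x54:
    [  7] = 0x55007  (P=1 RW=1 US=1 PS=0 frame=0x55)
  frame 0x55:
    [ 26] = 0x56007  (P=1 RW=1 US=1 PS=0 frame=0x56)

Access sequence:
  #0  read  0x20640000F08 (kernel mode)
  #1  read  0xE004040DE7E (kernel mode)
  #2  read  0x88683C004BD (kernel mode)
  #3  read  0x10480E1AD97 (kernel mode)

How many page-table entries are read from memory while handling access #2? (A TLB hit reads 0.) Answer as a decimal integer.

Per-access translation:
#0 VA=0x20640000F08 (r,kernel):
  L0: frame=0x3C idx=4 entry=0x3F007 [P=1 RW=1 US=1 PS=0]
  L1: frame=0x3F idx=25 entry=0x41087 [P=1 RW=1 US=1 PS=1]
  → PA=0x41F08 (huge @L1)  (2 entries read)
#1 VA=0xE004040DE7E (r,kernel):
  L0: frame=0x3C idx=28 entry=0x43007 [P=1 RW=1 US=1 PS=0]
  L1: frame=0x43 idx=1 entry=0x46007 [P=1 RW=1 US=1 PS=0]
  L2: frame=0x46 idx=2 entry=0x47007 [P=1 RW=1 US=1 PS=0]
  L3: frame=0x47 idx=13 entry=0x49007 [P=1 RW=1 US=1 PS=0]
  → PA=0x49E7E  (4 entries read)
#2 VA=0x88683C004BD (r,kernel):
  L0: frame=0x3C idx=17 entry=0x4A007 [P=1 RW=1 US=1 PS=0]
  L1: frame=0x4A idx=26 entry=0x4C007 [P=1 RW=1 US=1 PS=0]
  L2: frame=0x4C idx=30 entry=0x27006 [P=0 RW=1 US=1 PS=0]
  ⇒ fault: PAGE_NOT_PRESENT  — 3 lookups
#3 VA=0x10480E1AD97 (r,kernel):
  L0: frame=0x3C idx=2 entry=0x50007 [P=1 RW=1 US=1 PS=0]
  L1: frame=0x50 idx=18 entry=0x54007 [P=1 RW=1 US=1 PS=0]
  L2: frame=0x54 idx=7 entry=0x55007 [P=1 RW=1 US=1 PS=0]
  L3: frame=0x55 idx=26 entry=0x56007 [P=1 RW=1 US=1 PS=0]
  → PA=0x56D97  (4 entries read)

Entries read for #2: 3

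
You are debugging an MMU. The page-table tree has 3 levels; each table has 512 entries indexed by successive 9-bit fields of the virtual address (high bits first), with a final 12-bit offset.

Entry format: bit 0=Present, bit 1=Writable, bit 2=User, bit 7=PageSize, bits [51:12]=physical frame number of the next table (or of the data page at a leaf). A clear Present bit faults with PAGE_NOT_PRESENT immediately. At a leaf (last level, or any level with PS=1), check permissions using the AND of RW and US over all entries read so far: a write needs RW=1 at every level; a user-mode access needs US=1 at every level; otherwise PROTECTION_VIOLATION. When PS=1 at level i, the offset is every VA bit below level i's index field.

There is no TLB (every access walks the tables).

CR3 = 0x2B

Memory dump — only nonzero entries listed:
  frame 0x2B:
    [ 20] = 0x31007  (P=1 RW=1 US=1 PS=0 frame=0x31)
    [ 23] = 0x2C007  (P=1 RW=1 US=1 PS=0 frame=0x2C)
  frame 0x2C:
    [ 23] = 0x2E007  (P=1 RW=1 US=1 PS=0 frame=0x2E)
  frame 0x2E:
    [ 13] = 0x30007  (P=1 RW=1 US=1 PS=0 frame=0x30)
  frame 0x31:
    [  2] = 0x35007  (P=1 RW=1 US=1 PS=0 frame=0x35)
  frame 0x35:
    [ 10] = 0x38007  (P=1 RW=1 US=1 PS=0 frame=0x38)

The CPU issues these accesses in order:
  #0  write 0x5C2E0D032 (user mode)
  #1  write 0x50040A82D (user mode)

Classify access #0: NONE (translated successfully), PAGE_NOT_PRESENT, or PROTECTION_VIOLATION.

Walk each access:
#0 VA=0x5C2E0D032 (w,user):
  L0 @0x2B[23] → 0x2C007  P=1,RW=1,US=1,PS=0
  L1 @0x2C[23] → 0x2E007  P=1,RW=1,US=1,PS=0
  L2 @0x2E[13] → 0x30007  P=1,RW=1,US=1,PS=0
  ⇒ phys 0x30032  [3 reads]
#1 VA=0x50040A82D (w,user):
  L0 @0x2B[20] → 0x31007  P=1,RW=1,US=1,PS=0
  L1 @0x31[2] → 0x35007  P=1,RW=1,US=1,PS=0
  L2 @0x35[10] → 0x38007  P=1,RW=1,US=1,PS=0
  ⇒ phys 0x3882D  [3 reads]

Access #0 fault: NONE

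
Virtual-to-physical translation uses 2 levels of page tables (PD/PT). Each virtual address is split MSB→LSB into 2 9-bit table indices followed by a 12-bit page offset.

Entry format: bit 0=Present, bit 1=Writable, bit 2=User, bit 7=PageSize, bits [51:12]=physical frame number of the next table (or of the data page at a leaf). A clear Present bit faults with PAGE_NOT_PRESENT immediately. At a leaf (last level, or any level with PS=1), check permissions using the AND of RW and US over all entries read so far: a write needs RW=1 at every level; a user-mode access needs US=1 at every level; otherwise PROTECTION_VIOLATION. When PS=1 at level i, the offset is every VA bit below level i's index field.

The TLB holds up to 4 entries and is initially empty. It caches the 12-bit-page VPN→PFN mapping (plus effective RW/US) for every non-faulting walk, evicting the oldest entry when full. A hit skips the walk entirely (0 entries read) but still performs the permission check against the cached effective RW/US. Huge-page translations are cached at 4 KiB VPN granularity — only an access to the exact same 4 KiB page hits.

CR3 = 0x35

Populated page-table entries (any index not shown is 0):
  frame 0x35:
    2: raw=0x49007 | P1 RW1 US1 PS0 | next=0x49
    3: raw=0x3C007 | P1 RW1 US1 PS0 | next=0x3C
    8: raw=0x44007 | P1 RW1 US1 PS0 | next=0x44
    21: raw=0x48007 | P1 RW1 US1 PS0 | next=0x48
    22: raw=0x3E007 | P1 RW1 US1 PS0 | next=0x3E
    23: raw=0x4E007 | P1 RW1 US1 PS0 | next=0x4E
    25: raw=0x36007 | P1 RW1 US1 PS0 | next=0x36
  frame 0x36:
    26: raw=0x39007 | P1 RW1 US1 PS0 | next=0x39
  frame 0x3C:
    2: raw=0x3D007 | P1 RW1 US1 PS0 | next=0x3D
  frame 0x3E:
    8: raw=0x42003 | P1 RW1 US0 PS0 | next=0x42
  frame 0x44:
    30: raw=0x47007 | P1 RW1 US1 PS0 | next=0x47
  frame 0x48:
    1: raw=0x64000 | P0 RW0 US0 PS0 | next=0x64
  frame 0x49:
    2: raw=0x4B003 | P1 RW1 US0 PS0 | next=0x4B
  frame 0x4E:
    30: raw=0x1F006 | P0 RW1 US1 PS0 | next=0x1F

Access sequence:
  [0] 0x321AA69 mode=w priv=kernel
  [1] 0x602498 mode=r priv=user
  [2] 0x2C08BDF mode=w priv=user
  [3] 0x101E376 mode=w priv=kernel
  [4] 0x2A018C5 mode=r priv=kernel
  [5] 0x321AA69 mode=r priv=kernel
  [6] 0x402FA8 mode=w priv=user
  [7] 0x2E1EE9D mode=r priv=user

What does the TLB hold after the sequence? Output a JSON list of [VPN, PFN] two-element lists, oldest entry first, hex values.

Walk each access:
#0 VA=0x321AA69 (w,kernel):
  [0] read 0x35 idx=25: raw=0x36007 flags P=1 W=1 U=1 S=0
  [1] read 0x36 idx=26: raw=0x39007 flags P=1 W=1 U=1 S=0
  ✓ 0x39A69  — 2 lookups
#1 VA=0x602498 (r,user):
  [0] read 0x35 idx=3: raw=0x3C007 flags P=1 W=1 U=1 S=0
  [1] read 0x3C idx=2: raw=0x3D007 flags P=1 W=1 U=1 S=0
  ✓ 0x3D498  — 2 lookups
#2 VA=0x2C08BDF (w,user):
  [0] read 0x35 idx=22: raw=0x3E007 flags P=1 W=1 U=1 S=0
  [1] read 0x3E idx=8: raw=0x42003 flags P=1 W=1 U=0 S=0
  ✗ PROTECTION_VIOLATION  [2 reads]
#3 VA=0x101E376 (w,kernel):
  [0] read 0x35 idx=8: raw=0x44007 flags P=1 W=1 U=1 S=0
  [1] read 0x44 idx=30: raw=0x47007 flags P=1 W=1 U=1 S=0
  ✓ 0x47376  — 2 lookups
#4 VA=0x2A018C5 (r,kernel):
  [0] read 0x35 idx=21: raw=0x48007 flags P=1 W=1 U=1 S=0
  [1] read 0x48 idx=1: raw=0x64000 flags P=0 W=0 U=0 S=0
  ✗ PAGE_NOT_PRESENT  [2 reads]
#5 VA=0x321AA69 (r,kernel):
  TLB hit vpn=0x321A → PA=0x39A69
#6 VA=0x402FA8 (w,user):
  [0] read 0x35 idx=2: raw=0x49007 flags P=1 W=1 U=1 S=0
  [1] read 0x49 idx=2: raw=0x4B003 flags P=1 W=1 U=0 S=0
  ✗ PROTECTION_VIOLATION  [2 reads]
#7 VA=0x2E1EE9D (r,user):
  [0] read 0x35 idx=23: raw=0x4E007 flags P=1 W=1 U=1 S=0
  [1] read 0x4E idx=30: raw=0x1F006 flags P=0 W=1 U=1 S=0
  ✗ PAGE_NOT_PRESENT  [2 reads]

TLB: [["0x321A", "0x39"], ["0x602", "0x3D"], ["0x101E", "0x47"]]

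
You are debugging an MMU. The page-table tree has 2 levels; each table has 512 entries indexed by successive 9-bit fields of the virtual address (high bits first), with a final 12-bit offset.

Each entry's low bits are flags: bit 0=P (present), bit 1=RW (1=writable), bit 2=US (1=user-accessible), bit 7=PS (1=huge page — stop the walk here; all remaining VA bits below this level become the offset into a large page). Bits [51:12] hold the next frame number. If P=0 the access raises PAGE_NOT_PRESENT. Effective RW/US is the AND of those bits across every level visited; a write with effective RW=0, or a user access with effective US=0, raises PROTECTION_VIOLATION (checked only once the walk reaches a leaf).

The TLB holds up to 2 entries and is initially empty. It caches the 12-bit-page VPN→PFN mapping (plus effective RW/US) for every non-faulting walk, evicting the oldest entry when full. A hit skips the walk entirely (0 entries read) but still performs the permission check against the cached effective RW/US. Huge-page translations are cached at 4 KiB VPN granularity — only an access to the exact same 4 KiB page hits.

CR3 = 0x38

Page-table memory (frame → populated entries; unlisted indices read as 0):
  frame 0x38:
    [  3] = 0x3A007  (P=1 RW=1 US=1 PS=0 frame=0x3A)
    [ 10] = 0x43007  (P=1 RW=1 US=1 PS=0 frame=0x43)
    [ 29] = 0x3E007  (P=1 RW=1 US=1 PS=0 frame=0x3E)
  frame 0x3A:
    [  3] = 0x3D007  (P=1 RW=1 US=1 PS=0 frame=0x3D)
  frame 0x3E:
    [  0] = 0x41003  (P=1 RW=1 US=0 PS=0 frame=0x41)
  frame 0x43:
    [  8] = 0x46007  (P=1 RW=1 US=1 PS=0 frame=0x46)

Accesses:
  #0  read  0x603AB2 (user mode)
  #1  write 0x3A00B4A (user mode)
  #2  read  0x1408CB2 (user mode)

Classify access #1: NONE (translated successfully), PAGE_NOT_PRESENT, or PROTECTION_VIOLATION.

Walk each access:
#0 VA=0x603AB2 (r,user):
  L0: frame=0x38 idx=3 entry=0x3A007 [P=1 RW=1 US=1 PS=0]
  L1: frame=0x3A idx=3 entry=0x3D007 [P=1 RW=1 US=1 PS=0]
  ⇒ phys 0x3DAB2  [2 reads]
#1 VA=0x3A00B4A (w,user):
  L0: frame=0x38 idx=29 entry=0x3E007 [P=1 RW=1 US=1 PS=0]
  L1: frame=0x3E idx=0 entry=0x41003 [P=1 RW=1 US=0 PS=0]
  ✗ PROTECTION_VIOLATION  [2 reads]
#2 VA=0x1408CB2 (r,user):
  L0: frame=0x38 idx=10 entry=0x43007 [P=1 RW=1 US=1 PS=0]
  L1: frame=0x43 idx=8 entry=0x46007 [P=1 RW=1 US=1 PS=0]
  ⇒ phys 0x46CB2  [2 reads]

Access #1 fault: PROTECTION_VIOLATION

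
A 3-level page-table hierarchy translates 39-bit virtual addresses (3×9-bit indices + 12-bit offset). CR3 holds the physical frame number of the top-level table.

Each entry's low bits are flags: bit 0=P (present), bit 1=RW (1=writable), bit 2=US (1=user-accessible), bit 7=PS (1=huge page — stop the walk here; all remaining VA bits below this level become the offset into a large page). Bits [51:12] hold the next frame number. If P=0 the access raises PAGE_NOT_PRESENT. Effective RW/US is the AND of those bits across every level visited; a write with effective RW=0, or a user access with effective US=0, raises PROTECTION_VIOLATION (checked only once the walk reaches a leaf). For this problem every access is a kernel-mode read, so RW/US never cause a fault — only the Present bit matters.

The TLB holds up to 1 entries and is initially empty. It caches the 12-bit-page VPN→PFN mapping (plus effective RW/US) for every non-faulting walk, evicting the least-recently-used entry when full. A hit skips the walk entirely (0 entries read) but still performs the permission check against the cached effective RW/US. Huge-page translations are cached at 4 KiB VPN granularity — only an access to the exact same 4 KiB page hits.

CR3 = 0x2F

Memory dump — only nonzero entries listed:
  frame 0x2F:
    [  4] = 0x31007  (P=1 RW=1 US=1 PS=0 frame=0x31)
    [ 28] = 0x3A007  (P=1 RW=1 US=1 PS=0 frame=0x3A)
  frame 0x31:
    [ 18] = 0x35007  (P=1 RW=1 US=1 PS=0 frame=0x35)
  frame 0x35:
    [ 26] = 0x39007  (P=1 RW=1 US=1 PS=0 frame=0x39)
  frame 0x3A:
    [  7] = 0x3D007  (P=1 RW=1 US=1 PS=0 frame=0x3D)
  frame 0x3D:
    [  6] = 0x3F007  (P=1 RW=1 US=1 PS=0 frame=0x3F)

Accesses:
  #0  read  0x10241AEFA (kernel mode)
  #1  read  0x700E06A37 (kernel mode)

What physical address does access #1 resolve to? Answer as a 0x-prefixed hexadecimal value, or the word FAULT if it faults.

Per-access translation:
#0 VA=0x10241AEFA (r,kernel):
  L0: frame=0x2F idx=4 entry=0x31007 [P=1 RW=1 US=1 PS=0]
  L1: frame=0x31 idx=18 entry=0x35007 [P=1 RW=1 US=1 PS=0]
  L2: frame=0x35 idx=26 entry=0x39007 [P=1 RW=1 US=1 PS=0]
  ✓ 0x39EFA  — 3 lookups
#1 VA=0x700E06A37 (r,kernel):
  L0: frame=0x2F idx=28 entry=0x3A007 [P=1 RW=1 US=1 PS=0]
  L1: frame=0x3A idx=7 entry=0x3D007 [P=1 RW=1 US=1 PS=0]
  L2: frame=0x3D idx=6 entry=0x3F007 [P=1 RW=1 US=1 PS=0]
  ✓ 0x3FA37  — 3 lookups

Access #1 PA: 0x3FA37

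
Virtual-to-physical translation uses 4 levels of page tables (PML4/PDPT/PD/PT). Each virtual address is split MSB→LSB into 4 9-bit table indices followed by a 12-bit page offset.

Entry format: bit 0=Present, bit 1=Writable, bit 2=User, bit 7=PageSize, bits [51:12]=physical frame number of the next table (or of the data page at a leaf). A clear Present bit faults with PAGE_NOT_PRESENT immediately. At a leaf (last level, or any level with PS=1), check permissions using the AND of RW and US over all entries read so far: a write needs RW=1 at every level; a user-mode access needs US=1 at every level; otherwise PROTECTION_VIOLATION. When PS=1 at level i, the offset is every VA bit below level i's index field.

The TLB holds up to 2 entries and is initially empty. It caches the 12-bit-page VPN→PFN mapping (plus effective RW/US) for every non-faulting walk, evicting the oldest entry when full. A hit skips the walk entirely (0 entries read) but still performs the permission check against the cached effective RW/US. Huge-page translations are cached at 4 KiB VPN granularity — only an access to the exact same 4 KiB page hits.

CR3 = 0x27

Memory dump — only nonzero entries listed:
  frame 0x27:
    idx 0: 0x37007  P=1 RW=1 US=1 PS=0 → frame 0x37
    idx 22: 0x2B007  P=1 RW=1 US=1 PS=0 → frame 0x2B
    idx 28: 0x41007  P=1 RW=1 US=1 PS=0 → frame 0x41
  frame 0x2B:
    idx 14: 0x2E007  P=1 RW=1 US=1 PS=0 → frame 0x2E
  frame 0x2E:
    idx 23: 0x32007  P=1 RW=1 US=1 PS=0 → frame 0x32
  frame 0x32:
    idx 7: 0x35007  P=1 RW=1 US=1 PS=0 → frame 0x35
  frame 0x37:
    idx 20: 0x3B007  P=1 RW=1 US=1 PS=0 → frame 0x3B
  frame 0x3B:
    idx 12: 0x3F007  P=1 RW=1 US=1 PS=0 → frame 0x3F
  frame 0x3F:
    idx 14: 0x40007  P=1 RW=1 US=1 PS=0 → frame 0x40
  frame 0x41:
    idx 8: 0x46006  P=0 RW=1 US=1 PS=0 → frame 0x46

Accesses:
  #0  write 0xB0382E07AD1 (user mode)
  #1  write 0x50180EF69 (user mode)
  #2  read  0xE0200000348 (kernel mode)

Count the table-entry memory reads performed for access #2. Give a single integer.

Trace:
#0 VA=0xB0382E07AD1 (w,user):
  lvl0: tbl 0x27, slot 22 ⇒ 0x2B007 (P1/RW1/US1/PS0)
  lvl1: tbl 0x2B, slot 14 ⇒ 0x2E007 (P1/RW1/US1/PS0)
  lvl2: tbl 0x2E, slot 23 ⇒ 0x32007 (P1/RW1/US1/PS0)
  lvl3: tbl 0x32, slot 7 ⇒ 0x35007 (P1/RW1/US1/PS0)
  ✓ 0x35AD1  — 4 lookups
#1 VA=0x50180EF69 (w,user):
  lvl0: tbl 0x27, slot 0 ⇒ 0x37007 (P1/RW1/US1/PS0)
  lvl1: tbl 0x37, slot 20 ⇒ 0x3B007 (P1/RW1/US1/PS0)
  lvl2: tbl 0x3B, slot 12 ⇒ 0x3F007 (P1/RW1/US1/PS0)
  lvl3: tbl 0x3F, slot 14 ⇒ 0x40007 (P1/RW1/US1/PS0)
  ✓ 0x40F69  — 4 lookups
#2 VA=0xE0200000348 (r,kernel):
  lvl0: tbl 0x27, slot 28 ⇒ 0x41007 (P1/RW1/US1/PS0)
  lvl1: tbl 0x41, slot 8 ⇒ 0x46006 (P0/RW1/US1/PS0)
  → PAGE_NOT_PRESENT  (2 entries read)

Entries read for #2: 2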